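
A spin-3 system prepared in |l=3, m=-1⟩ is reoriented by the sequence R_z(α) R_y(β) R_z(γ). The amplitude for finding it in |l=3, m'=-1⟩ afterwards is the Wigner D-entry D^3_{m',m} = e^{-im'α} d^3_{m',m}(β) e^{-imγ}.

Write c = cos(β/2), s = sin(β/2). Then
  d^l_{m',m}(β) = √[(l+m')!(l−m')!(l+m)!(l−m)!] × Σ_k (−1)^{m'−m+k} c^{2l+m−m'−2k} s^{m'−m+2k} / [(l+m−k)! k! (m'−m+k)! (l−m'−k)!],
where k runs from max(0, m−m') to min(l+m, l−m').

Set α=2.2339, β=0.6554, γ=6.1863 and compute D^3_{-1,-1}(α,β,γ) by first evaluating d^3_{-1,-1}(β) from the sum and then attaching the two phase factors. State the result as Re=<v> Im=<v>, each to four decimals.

D^3_{-1,-1}(2.2339,0.6554,6.1863) = e^{-i·-1·2.2339}·d^3_{-1,-1}(0.6554)·e^{-i·-1·6.1863}. Compute d first:
Half-angle: c=0.946785, s=0.321866. N=√(2·24·2·24)=48.000000
The bounds max(0,m−m')=0 and min(l+m,l−m')=2 give 3 terms
  k=0: (−1)^0·48.0000/(48)·0.9468^6·0.3219^0 = +0.720292
  k=1: (−1)^1·48.0000/(6)·0.9468^4·0.3219^2 = -0.665958
  k=2: (−1)^2·48.0000/(8)·0.9468^2·0.3219^4 = +0.057724
d^3_{-1,-1}(0.6554) = +0.720292 -0.665958 +0.057724 = +0.112058
Attach z-rotation phases: D = e^{-i(-1)(2.2339)}·(+0.112058)·e^{-i(-1)(6.1863)} = -0.060113+0.094570i

Re=-0.0601 Im=0.0946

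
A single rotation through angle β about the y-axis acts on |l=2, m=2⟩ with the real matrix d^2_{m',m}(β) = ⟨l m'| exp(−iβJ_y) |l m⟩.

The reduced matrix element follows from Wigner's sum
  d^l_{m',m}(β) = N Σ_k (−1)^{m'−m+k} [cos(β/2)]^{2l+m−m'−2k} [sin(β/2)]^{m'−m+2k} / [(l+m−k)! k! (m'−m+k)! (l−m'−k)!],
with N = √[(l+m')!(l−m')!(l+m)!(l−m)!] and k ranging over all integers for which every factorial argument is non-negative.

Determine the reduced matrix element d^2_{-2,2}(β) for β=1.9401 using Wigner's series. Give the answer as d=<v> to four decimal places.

d^2_{-2,2}(β=1.9401) via Wigner's sum:
Half-angle: c=0.565258, s=0.824914. N=√(1·24·24·1)=24.000000
k∈{4} keeps every argument non-negative
  k=4: (−1)^0·24.0000/(24)·0.5653^0·0.8249^4 = +0.463057
d^2_{-2,2}(1.9401) = +0.463057

d=0.4631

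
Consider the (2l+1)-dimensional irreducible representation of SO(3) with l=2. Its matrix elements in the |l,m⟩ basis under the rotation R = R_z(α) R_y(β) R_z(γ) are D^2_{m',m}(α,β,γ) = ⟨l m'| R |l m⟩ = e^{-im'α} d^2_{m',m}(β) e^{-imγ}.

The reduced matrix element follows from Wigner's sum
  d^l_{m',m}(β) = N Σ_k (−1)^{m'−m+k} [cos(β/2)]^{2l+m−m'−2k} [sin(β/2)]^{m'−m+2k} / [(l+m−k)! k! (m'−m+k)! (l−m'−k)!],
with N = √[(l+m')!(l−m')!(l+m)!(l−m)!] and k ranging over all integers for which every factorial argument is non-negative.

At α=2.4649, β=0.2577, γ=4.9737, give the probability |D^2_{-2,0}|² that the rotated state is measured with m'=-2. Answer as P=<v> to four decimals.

P=0.0016

Split into d^2_{-2,0}(β=0.2577) × two z-phases.
c=cos(0.2577/2)=0.991710, s=sin(0.2577/2)=0.128494; N=√[1·24·2·2]=9.797959
k: max(0,(0)−(-2))=2 … min(2+(0),2−(-2))=2
  k=2: (−1)^0·9.7980/(4)·0.9917^2·0.1285^2 = +0.039775
d^2_{-2,0}(0.2577) = +0.039775
|D^2_{-2,0}|² = |d^2_{-2,0}(β)|² = (+0.039775)² = 0.001582 (the z-rotation phases have unit modulus)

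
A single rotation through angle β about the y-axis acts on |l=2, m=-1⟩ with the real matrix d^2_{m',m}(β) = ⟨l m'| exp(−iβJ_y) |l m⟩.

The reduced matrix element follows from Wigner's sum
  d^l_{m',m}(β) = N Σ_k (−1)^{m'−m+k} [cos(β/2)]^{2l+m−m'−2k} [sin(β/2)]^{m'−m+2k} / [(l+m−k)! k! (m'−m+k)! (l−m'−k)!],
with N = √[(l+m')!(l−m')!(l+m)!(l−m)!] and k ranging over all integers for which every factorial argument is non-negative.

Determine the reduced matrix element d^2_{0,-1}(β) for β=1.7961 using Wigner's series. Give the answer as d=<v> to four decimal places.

d=0.2667

d^2_{0,-1}(β=1.7961) via Wigner's sum:
Half-angle: c=0.623136, s=0.782113. N=√(2·2·1·6)=4.898979
k∈{0,1} keeps every argument non-negative
  k=0: (−1)^1·4.8990/(2)·0.6231^3·0.7821^1 = -0.463548
  k=1: (−1)^2·4.8990/(2)·0.6231^1·0.7821^3 = +0.730243
d^2_{0,-1}(1.7961) = -0.463548 +0.730243 = +0.266696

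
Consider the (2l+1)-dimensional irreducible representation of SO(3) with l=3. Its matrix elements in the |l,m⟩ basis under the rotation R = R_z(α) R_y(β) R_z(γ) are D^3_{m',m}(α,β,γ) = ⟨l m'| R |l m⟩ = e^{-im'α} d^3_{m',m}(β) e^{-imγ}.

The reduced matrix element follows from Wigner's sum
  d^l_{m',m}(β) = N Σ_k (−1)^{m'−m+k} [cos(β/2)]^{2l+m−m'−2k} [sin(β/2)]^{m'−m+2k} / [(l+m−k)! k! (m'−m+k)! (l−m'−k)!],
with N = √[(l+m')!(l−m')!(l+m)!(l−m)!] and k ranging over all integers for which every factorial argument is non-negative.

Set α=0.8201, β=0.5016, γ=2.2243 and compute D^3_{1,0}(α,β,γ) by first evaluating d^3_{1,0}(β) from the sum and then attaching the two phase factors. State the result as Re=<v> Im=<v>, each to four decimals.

Split into d^3_{1,0}(β=0.5016) × two z-phases.
With c≡cos(β/2)=0.968714 and s≡sin(β/2)=0.248179, N=[24·2·6·6]^{1/2}=41.569219
k∈{0,1,2} keeps every argument non-negative
  k=0: (−1)^1·41.5692/(12)·0.9687^5·0.2482^1 = -0.733388
  k=1: (−1)^2·41.5692/(4)·0.9687^3·0.2482^3 = +0.144409
  k=2: (−1)^3·41.5692/(12)·0.9687^1·0.2482^5 = -0.003159
d^3_{1,0}(0.5016) = -0.733388 +0.144409 -0.003159 = -0.592139
D = (+0.682148-0.731214i)·(-0.592139)·(+1.000000+0.000000i) = -0.403926+0.432980i

Re=-0.4039 Im=0.4330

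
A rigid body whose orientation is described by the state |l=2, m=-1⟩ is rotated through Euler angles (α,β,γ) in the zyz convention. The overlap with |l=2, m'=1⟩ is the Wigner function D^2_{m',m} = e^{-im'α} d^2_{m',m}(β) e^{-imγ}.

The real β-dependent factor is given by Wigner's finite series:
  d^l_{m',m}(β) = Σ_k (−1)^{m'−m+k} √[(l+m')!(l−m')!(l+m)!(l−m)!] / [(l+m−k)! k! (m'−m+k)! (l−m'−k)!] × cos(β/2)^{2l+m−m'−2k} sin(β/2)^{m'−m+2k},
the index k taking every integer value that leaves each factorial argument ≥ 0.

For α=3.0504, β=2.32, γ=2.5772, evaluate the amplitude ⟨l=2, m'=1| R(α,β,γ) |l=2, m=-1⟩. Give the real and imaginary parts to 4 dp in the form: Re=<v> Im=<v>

Re=-0.2709 Im=0.1387

Split into d^2_{1,-1}(β=2.32) × two z-phases.
c=cos(2.32/2)=0.399340, s=sin(2.32/2)=0.916803; N=√[6·1·1·6]=6.000000
k∈{0,1} keeps every argument non-negative
  k=0: (−1)^2·6.0000/(2)·0.3993^2·0.9168^2 = +0.402122
  k=1: (−1)^3·6.0000/(6)·0.3993^0·0.9168^4 = -0.706487
d^2_{1,-1}(2.32) = +0.402122 -0.706487 = -0.304365
Phases: e^{-i·(1)·3.0504}=-0.995845-0.091066i, e^{-i·(-1)·2.5772}=-0.844914+0.534903i ⇒ D=-0.270920+0.138710i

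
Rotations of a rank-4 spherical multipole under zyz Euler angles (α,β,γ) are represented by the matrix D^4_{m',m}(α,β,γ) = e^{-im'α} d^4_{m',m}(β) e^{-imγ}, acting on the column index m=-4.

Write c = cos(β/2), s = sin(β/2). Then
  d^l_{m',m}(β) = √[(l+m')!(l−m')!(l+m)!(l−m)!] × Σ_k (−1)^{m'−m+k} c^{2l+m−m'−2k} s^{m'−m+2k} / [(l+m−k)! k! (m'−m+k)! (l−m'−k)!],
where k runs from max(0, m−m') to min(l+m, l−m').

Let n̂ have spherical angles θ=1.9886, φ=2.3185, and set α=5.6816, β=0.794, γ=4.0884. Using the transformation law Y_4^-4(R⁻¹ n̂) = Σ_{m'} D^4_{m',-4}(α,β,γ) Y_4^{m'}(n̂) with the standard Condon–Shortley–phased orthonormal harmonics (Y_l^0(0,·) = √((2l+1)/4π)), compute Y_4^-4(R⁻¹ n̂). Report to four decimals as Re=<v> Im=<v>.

Re=0.0098 Im=-0.0035

Need the full column D^4_{m',-4} for m'=−4..4 at α=5.6816, β=0.794, γ=4.0884.
cos(β/2)=0.922225, sin(β/2)=0.386653
d^4_{-4,-4}: single k=0 term ⇒ +0.523233;  D = +0.098770+0.513827i
d^4_{-3,-4}: single k=0 term ⇒ -0.620477;  D = +0.248282-0.568636i
d^4_{-2,-4}: single k=0 term ⇒ +0.486681;  D = -0.412979+0.257501i
d^4_{-1,-4}: single k=0 term ⇒ -0.288565;  D = +0.288285+0.012708i
d^4_{0,-4}: single k=0 term ⇒ +0.135265;  D = -0.108038-0.081390i
d^4_{1,-4}: single k=0 term ⇒ -0.050724;  D = +0.016128+0.048092i
d^4_{2,-4}: single k=0 term ⇒ +0.015038;  D = +0.004127-0.014460i
d^4_{3,-4}: single k=0 term ⇒ -0.003370;  D = -0.002597+0.002148i
d^4_{4,-4}: single k=0 term ⇒ +0.000500;  D = +0.000498-0.000045i
Y_4^{m'}(θ=1.9886,φ=2.3185) and Σ D·Y over m':
  (+0.0988+0.5138i)·(-0.3053-0.0464i)  (+0.2483-0.5686i)·(-0.3034+0.2415i)  (-0.4130+0.2575i)·(-0.0032+0.0425i)  (+0.2883+0.0127i)·(-0.2204-0.2377i)  (-0.1080-0.0814i)·(-0.1048+0.0000i)  (+0.0161+0.0481i)·(+0.2204-0.2377i)  (+0.0041-0.0145i)·(-0.0032-0.0425i)  (-0.0026+0.0021i)·(+0.3034+0.2415i)  (+0.0005-0.0000i)·(-0.3053+0.0464i)
Y_4^-4(R⁻¹ n̂) = +0.009768-0.003451i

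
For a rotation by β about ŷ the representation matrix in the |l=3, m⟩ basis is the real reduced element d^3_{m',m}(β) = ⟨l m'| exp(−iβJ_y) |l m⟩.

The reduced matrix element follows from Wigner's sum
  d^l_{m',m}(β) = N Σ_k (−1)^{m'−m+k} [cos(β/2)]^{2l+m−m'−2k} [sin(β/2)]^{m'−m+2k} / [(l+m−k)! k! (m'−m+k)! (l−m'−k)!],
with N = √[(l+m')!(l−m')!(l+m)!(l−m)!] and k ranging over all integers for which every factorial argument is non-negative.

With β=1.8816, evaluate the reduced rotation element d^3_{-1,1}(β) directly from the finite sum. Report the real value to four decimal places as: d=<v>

d=-0.4334

d^3_{-1,1}(β=1.8816) via Wigner's sum:
c=cos(1.8816/2)=0.589142, s=sin(1.8816/2)=0.808030; N=√[2·24·24·2]=48.000000
Admissible k: 2..4 (factorial args all ≥0)
  k=2: (−1)^0·48.0000/(8)·0.5891^4·0.8080^2 = +0.471938
  k=3: (−1)^1·48.0000/(6)·0.5891^2·0.8080^4 = -1.183692
  k=4: (−1)^2·48.0000/(48)·0.5891^0·0.8080^6 = +0.278332
d^3_{-1,1}(1.8816) = +0.471938 -1.183692 +0.278332 = -0.433422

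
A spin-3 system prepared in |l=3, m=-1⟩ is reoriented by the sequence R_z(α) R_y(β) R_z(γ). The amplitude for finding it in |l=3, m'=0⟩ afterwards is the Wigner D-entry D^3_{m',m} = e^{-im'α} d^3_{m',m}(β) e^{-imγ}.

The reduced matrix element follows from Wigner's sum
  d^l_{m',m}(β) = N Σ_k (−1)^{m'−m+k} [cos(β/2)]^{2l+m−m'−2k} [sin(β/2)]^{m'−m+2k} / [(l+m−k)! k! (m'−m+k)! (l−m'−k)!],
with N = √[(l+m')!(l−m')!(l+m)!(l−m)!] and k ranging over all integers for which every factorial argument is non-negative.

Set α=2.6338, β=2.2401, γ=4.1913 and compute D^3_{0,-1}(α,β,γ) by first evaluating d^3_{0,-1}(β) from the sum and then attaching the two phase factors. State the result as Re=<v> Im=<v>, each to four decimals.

First d^3_{0,-1}(β=2.2401), then the phase factors e^{-i(0)α} and e^{-i(-1)γ}:
c=cos(2.2401/2)=0.435637, s=sin(2.2401/2)=0.900122; N=√[6·6·2·24]=41.569219
Admissible k: 0..2 (factorial args all ≥0)
  k=0: (−1)^1·41.5692/(12)·0.4356^5·0.9001^1 = -0.048924
  k=1: (−1)^2·41.5692/(4)·0.4356^3·0.9001^3 = +0.626602
  k=2: (−1)^3·41.5692/(12)·0.4356^1·0.9001^5 = -0.891709
d^3_{0,-1}(2.2401) = -0.048924 +0.626602 -0.891709 = -0.314031
D = (+1.000000+0.000000i)·(-0.314031)·(-0.497825-0.867278i) = +0.156332+0.272352i

Re=0.1563 Im=0.2724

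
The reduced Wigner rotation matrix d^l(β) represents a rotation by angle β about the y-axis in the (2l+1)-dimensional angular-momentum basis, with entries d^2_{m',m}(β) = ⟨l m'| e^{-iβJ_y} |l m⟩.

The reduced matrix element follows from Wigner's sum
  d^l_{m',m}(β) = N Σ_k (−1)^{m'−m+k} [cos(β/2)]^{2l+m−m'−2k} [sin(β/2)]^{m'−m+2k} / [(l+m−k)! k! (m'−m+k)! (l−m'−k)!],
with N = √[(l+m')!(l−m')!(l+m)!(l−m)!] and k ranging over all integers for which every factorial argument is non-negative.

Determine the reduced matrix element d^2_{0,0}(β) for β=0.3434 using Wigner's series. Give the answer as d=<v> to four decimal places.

d^2_{0,0}(β=0.3434) via Wigner's sum:
With c≡cos(β/2)=0.985296 and s≡sin(β/2)=0.170858, N=[2·2·2·2]^{1/2}=4.000000
Admissible k: 0..2 (factorial args all ≥0)
  k=0: (−1)^0·4.0000/(4)·0.9853^4·0.1709^0 = +0.942468
  k=1: (−1)^1·4.0000/(1)·0.9853^2·0.1709^2 = -0.113361
  k=2: (−1)^2·4.0000/(4)·0.9853^0·0.1709^4 = +0.000852
d^2_{0,0}(0.3434) = +0.942468 -0.113361 +0.000852 = +0.829959

d=0.8300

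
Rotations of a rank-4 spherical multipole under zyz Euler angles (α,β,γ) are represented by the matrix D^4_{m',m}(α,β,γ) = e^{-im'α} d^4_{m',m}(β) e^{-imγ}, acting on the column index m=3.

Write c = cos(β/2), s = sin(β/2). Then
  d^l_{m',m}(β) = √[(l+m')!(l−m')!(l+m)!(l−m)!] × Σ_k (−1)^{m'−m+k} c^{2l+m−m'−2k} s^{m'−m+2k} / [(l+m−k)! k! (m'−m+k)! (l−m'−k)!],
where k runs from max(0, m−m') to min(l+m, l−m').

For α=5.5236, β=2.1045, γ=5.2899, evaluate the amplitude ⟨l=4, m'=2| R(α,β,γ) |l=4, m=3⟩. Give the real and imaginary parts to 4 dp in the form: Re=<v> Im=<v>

Re=0.0415 Im=0.1916

D^4_{2,3}(5.5236,2.1045,5.2899) = e^{-i·2·5.5236}·d^4_{2,3}(2.1045)·e^{-i·3·5.2899}. Compute d first:
With c≡cos(β/2)=0.495618 and s≡sin(β/2)=0.868541, N=[720·2·5040·1]^{1/2}=2693.993318
k∈{1,2} keeps every argument non-negative
  k=1: (−1)^0·2693.9933/(720)·0.4956^7·0.8685^1 = +0.023872
  k=2: (−1)^1·2693.9933/(240)·0.4956^5·0.8685^3 = -0.219933
d^4_{2,3}(2.1045) = +0.023872 -0.219933 = -0.196062
D = (+0.051603+0.998668i)·(-0.196062)·(-0.986949+0.161033i) = +0.041516+0.191616i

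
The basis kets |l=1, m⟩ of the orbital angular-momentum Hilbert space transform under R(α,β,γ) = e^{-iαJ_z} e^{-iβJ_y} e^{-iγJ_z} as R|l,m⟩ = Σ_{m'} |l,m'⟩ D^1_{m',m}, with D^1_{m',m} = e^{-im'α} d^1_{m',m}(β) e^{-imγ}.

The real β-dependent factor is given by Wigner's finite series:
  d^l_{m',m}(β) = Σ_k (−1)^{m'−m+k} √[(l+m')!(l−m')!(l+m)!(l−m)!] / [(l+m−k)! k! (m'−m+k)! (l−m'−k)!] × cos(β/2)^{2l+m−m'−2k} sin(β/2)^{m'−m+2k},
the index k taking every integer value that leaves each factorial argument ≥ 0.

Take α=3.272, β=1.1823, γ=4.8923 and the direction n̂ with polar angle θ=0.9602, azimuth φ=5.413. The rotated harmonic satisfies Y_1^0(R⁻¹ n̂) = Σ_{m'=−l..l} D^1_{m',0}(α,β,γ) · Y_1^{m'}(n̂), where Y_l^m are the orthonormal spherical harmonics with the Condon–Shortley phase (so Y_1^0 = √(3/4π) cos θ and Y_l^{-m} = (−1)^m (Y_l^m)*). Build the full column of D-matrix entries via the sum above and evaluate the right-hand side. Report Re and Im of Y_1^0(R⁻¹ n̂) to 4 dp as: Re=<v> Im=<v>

Need the full column D^1_{m',0} for m'=−1..1 at α=3.272, β=1.1823, γ=4.8923.
cos(β/2)=0.830300, sin(β/2)=0.557316
d^1_{-1,0}: single k=1 term ⇒ +0.654413;  D = -0.648856-0.085099i
d^1_{0,0}: k∈[0..1] ⇒ +0.689399 -0.310601 = +0.378797;  D = +0.378797+0.000000i
d^1_{1,0}: single k=0 term ⇒ -0.654413;  D = +0.648856-0.085099i
Y_1^{m'}(θ=0.9602,φ=5.413) and Σ D·Y over m':
  (-0.6489-0.0851i)·(+0.1825+0.2164i)  (+0.3788+0.0000i)·(+0.2801+0.0000i)  (+0.6489-0.0851i)·(-0.1825+0.2164i)
Y_1^0(R⁻¹ n̂) = -0.093871+0.000000i

Re=-0.0939 Im=0.0000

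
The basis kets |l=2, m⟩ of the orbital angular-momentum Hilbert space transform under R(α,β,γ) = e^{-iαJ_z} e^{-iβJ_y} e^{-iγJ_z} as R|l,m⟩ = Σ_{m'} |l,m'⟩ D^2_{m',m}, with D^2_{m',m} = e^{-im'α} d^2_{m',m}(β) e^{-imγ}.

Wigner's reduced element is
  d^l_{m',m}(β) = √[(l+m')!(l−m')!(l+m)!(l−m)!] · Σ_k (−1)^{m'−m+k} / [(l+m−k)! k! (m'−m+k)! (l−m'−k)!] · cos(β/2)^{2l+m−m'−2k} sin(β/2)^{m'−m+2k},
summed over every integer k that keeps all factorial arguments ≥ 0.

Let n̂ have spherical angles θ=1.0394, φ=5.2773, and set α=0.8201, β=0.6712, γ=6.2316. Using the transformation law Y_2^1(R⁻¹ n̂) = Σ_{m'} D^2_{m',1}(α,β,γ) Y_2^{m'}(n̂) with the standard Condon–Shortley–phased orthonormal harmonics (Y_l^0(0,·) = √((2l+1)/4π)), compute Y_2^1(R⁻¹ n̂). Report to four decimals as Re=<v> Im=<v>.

Need the full column D^2_{m',1} for m'=−2..2 at α=0.8201, β=0.6712, γ=6.2316.
cos(β/2)=0.944213, sin(β/2)=0.329336
d^2_{-2,1}: single k=3 term ⇒ +0.067455;  D = -0.008141+0.066962i
d^2_{-1,1}: k∈[2..3] ⇒ +0.290094 -0.011764 = +0.278330;  D = +0.179116+0.213038i
d^2_{0,1}: k∈[1..2] ⇒ +0.679085 -0.082616 = +0.596470;  D = +0.595676+0.030755i
d^2_{1,1}: k∈[0..1] ⇒ +0.794840 -0.290094 = +0.504746;  D = +0.362884-0.350833i
d^2_{2,1}: single k=0 term ⇒ -0.554471;  D = +0.009879+0.554383i
Y_2^{m'}(θ=1.0394,φ=5.2773) and Σ D·Y over m':
  (-0.0081+0.0670i)·(-0.1225+0.2596i)  (+0.1791+0.2130i)·(+0.1807+0.2851i)  (+0.5957+0.0308i)·(-0.0724+0.0000i)  (+0.3629-0.3508i)·(-0.1807+0.2851i)  (+0.0099+0.5544i)·(-0.1225-0.2596i)
Y_2^1(R⁻¹ n̂) = +0.089265+0.173337i

Re=0.0893 Im=0.1733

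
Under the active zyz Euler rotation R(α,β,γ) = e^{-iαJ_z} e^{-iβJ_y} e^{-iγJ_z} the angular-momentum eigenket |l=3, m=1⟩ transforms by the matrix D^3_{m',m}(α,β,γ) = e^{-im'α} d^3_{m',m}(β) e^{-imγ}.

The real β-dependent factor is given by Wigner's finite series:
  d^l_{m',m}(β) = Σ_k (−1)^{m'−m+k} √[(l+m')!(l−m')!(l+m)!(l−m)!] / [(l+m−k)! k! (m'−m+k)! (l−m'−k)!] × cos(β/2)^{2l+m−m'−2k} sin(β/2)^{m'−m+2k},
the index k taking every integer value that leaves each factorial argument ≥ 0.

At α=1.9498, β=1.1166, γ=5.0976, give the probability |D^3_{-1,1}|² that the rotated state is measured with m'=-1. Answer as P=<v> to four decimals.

P=0.1938

Split into d^3_{-1,1}(β=1.1166) × two z-phases.
Half-angle: c=0.848157, s=0.529745. N=√(2·24·24·2)=48.000000
The bounds max(0,m−m')=2 and min(l+m,l−m')=4 give 3 terms
  k=2: (−1)^0·48.0000/(8)·0.8482^4·0.5297^2 = +0.871345
  k=3: (−1)^1·48.0000/(6)·0.8482^2·0.5297^4 = -0.453221
  k=4: (−1)^2·48.0000/(48)·0.8482^0·0.5297^6 = +0.022100
d^3_{-1,1}(1.1166) = +0.871345 -0.453221 +0.022100 = +0.440224
|D^3_{-1,1}|² = |d^3_{-1,1}(β)|² = (+0.440224)² = 0.193797 (the z-rotation phases have unit modulus)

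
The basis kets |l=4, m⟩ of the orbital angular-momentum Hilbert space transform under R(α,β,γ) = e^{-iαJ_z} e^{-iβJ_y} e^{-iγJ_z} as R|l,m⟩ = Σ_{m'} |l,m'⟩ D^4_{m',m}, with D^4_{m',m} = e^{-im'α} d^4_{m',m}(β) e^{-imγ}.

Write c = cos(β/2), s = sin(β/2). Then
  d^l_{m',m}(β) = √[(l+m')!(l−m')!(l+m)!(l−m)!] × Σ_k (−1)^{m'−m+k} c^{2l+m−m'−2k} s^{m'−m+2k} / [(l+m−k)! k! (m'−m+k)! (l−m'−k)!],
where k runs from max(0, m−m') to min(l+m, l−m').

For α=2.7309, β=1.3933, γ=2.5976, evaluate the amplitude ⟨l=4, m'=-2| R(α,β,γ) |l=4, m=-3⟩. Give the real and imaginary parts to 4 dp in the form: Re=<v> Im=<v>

First d^4_{-2,-3}(β=1.3933), then the phase factors e^{-i(-2)α} and e^{-i(-3)γ}:
Half-angle: c=0.766996, s=0.641652. N=√(2·720·1·5040)=2693.993318
k∈{0,1} keeps every argument non-negative
  k=0: (−1)^1·2693.9933/(720)·0.7670^7·0.6417^1 = -0.374900
  k=1: (−1)^2·2693.9933/(240)·0.7670^5·0.6417^3 = +0.787135
d^4_{-2,-3}(1.3933) = -0.374900 +0.787135 = +0.412235
Phases: e^{-i·(-2)·2.7309}=+0.681208-0.732090i, e^{-i·(-3)·2.5976}=+0.061143+0.998129i ⇒ D=+0.318399+0.261840i

Re=0.3184 Im=0.2618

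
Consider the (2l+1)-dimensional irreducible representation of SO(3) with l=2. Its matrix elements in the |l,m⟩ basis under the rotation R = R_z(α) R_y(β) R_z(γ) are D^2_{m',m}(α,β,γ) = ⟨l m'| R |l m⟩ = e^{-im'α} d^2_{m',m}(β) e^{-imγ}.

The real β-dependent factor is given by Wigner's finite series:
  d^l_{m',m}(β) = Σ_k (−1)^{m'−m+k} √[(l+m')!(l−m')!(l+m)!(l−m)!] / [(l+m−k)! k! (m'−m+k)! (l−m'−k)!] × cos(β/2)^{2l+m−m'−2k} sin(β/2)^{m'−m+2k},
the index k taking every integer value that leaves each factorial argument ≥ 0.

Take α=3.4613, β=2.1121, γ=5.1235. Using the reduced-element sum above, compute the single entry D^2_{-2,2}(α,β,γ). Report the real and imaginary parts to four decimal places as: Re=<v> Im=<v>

Re=-0.5644 Im=0.1043

Split into d^2_{-2,2}(β=2.1121) × two z-phases.
c=cos(2.1121/2)=0.492314, s=sin(2.1121/2)=0.870418; N=√[1·24·24·1]=24.000000
The bounds max(0,m−m')=4 and min(l+m,l−m')=4 give 1 term
  k=4: (−1)^0·24.0000/(24)·0.4923^0·0.8704^4 = +0.573998
d^2_{-2,2}(2.1121) = +0.573998
Phases: e^{-i·(-2)·3.4613}=+0.802445+0.596726i, e^{-i·(2)·5.1235}=-0.680595+0.732660i ⇒ D=-0.564434+0.104348i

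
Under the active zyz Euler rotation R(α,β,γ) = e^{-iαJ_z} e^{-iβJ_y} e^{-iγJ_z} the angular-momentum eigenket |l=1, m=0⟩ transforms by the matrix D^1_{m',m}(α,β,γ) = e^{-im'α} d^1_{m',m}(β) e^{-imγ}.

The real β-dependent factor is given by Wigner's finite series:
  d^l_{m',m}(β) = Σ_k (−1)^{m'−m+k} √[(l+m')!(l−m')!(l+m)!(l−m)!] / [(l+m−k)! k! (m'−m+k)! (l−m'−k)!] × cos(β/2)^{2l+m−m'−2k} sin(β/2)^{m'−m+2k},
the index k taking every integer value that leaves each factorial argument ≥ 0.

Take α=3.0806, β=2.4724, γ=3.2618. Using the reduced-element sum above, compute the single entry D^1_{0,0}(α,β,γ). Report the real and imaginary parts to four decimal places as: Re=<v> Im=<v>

Re=-0.7843 Im=0.0000

D^1_{0,0}(3.0806,2.4724,3.2618) = e^{-i·0·3.0806}·d^1_{0,0}(2.4724)·e^{-i·0·3.2618}. Compute d first:
With c≡cos(β/2)=0.328388 and s≡sin(β/2)=0.944543, N=[1·1·1·1]^{1/2}=1.000000
The bounds max(0,m−m')=0 and min(l+m,l−m')=1 give 2 terms
  k=0: (−1)^0·1.0000/(1)·0.3284^2·0.9445^0 = +0.107839
  k=1: (−1)^1·1.0000/(1)·0.3284^0·0.9445^2 = -0.892161
d^1_{0,0}(2.4724) = +0.107839 -0.892161 = -0.784323
Attach z-rotation phases: D = e^{-i(0)(3.0806)}·(-0.784323)·e^{-i(0)(3.2618)} = -0.784323+0.000000i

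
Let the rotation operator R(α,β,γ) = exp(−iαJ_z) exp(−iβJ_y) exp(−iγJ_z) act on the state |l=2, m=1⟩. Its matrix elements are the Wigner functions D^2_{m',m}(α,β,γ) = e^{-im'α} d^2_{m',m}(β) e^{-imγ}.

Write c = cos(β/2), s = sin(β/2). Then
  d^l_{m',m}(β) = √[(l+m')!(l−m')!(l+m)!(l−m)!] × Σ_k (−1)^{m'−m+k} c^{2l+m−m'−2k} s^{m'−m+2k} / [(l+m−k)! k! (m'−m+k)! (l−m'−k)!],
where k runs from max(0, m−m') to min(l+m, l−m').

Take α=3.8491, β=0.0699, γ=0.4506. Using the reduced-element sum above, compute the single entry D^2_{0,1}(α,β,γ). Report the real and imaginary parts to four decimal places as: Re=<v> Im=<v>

D^2_{0,1}(3.8491,0.0699,0.4506) = e^{-i·0·3.8491}·d^2_{0,1}(0.0699)·e^{-i·1·0.4506}. Compute d first:
Half-angle: c=0.999389, s=0.034943. N=√(2·2·6·1)=4.898979
k∈{1,2} keeps every argument non-negative
  k=1: (−1)^0·4.8990/(2)·0.9994^3·0.0349^1 = +0.085436
  k=2: (−1)^1·4.8990/(2)·0.9994^1·0.0349^3 = -0.000104
d^2_{0,1}(0.0699) = +0.085436 -0.000104 = +0.085331
Phases: e^{-i·(0)·3.8491}=+1.000000+0.000000i, e^{-i·(1)·0.4506}=+0.900186-0.435506i ⇒ D=+0.076814-0.037162i

Re=0.0768 Im=-0.0372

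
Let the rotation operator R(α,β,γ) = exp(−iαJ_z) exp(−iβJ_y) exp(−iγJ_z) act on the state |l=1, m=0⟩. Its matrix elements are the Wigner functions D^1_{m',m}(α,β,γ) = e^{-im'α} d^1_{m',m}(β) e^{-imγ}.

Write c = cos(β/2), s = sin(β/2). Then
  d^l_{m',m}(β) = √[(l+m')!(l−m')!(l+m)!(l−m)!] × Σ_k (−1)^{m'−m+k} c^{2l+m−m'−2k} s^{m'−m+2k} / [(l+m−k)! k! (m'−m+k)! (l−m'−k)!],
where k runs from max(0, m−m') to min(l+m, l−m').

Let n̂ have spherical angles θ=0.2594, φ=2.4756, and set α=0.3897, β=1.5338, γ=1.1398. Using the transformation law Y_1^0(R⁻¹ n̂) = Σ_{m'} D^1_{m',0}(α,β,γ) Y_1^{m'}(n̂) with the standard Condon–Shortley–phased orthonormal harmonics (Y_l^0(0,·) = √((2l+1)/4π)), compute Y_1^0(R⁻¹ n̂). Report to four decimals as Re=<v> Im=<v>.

Need the full column D^1_{m',0} for m'=−1..1 at α=0.3897, β=1.5338, γ=1.1398.
cos(β/2)=0.720065, sin(β/2)=0.693906
d^1_{-1,0}: single k=1 term ⇒ +0.706623;  D = +0.653643+0.268454i
d^1_{0,0}: k∈[0..1] ⇒ +0.518494 -0.481506 = +0.036988;  D = +0.036988+0.000000i
d^1_{1,0}: single k=0 term ⇒ -0.706623;  D = -0.653643+0.268454i
Y_1^{m'}(θ=0.2594,φ=2.4756) and Σ D·Y over m':
  (+0.6536+0.2685i)·(-0.0697-0.0548i)  (+0.0370+0.0000i)·(+0.4723+0.0000i)  (-0.6536+0.2685i)·(+0.0697-0.0548i)
Y_1^0(R⁻¹ n̂) = -0.044229+0.000000i

Re=-0.0442 Im=0.0000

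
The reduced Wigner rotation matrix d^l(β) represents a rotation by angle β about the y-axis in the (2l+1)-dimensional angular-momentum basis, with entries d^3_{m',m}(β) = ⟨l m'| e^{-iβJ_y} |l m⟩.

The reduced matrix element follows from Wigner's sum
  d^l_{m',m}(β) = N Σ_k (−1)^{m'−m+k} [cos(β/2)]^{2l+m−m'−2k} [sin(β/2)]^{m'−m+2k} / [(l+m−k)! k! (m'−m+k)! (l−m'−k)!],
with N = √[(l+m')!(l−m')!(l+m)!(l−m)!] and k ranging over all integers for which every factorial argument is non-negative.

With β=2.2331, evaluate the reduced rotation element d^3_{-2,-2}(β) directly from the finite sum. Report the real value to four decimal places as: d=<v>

d^3_{-2,-2}(β=2.2331) via Wigner's sum:
c=cos(2.2331/2)=0.438785, s=sin(2.2331/2)=0.898592; N=√[1·120·1·120]=120.000000
Admissible k: 0..1 (factorial args all ≥0)
  k=0: (−1)^0·120.0000/(120)·0.4388^6·0.8986^0 = +0.007137
  k=1: (−1)^1·120.0000/(24)·0.4388^4·0.8986^2 = -0.149659
d^3_{-2,-2}(2.2331) = +0.007137 -0.149659 = -0.142522

d=-0.1425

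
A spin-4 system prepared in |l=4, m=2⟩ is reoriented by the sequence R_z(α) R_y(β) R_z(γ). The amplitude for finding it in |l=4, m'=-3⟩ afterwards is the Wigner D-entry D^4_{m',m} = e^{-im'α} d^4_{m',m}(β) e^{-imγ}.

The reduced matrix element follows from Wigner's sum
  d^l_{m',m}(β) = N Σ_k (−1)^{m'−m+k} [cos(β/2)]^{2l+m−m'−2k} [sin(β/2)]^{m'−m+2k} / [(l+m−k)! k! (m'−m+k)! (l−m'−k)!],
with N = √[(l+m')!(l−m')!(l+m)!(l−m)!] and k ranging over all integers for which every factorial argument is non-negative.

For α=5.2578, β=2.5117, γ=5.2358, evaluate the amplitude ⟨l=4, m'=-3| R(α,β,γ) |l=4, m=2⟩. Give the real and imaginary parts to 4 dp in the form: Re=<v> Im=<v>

Re=-0.3085 Im=0.4613

First d^4_{-3,2}(β=2.5117), then the phase factors e^{-i(-3)α} and e^{-i(2)γ}:
Half-angle: c=0.309765, s=0.950813. N=√(1·5040·720·2)=2693.993318
k: max(0,(2)−(-3))=5 … min(4+(2),4−(-3))=6
  k=5: (−1)^0·2693.9933/(240)·0.3098^3·0.9508^5 = +0.259274
  k=6: (−1)^1·2693.9933/(720)·0.3098^1·0.9508^7 = -0.814259
d^4_{-3,2}(2.5117) = +0.259274 -0.814259 = -0.554985
D = (-0.997860-0.065390i)·(-0.554985)·(-0.500325+0.865838i) = -0.308500+0.461341i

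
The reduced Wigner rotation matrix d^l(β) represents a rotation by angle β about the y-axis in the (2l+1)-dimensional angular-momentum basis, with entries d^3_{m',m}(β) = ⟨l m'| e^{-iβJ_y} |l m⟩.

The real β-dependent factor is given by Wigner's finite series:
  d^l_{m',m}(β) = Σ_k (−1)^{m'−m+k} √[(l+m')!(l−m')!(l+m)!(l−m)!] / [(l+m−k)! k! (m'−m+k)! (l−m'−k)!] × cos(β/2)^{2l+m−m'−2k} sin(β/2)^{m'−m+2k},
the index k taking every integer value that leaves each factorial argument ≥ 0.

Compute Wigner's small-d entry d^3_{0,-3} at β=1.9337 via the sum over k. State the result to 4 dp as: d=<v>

d^3_{0,-3}(β=1.9337) via Wigner's sum:
c=cos(1.9337/2)=0.567895, s=sin(1.9337/2)=0.823101; N=√[6·6·1·720]=160.996894
k∈{0} keeps every argument non-negative
  k=0: (−1)^3·160.9969/(36)·0.5679^3·0.8231^3 = -0.456750
d^3_{0,-3}(1.9337) = -0.456750

d=-0.4568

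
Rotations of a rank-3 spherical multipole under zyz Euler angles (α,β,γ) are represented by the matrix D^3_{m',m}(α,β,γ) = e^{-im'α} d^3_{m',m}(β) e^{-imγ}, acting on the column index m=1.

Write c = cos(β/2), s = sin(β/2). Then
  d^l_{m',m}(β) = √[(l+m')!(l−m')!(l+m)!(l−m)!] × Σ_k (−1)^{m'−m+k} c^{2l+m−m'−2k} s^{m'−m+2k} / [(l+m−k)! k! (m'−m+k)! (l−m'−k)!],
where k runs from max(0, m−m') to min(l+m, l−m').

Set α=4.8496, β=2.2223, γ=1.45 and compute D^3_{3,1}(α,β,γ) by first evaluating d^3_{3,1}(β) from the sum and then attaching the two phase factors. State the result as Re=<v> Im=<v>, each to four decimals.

Re=-0.1154 Im=0.0346

D^3_{3,1}(4.8496,2.2223,1.45) = e^{-i·3·4.8496}·d^3_{3,1}(2.2223)·e^{-i·1·1.45}. Compute d first:
c=cos(2.2223/2)=0.443631, s=sin(2.2223/2)=0.896209; N=√[720·1·24·2]=185.903201
k∈{0} keeps every argument non-negative
  k=0: (−1)^2·185.9032/(48)·0.4436^4·0.8962^2 = +0.120491
d^3_{3,1}(2.2223) = +0.120491
Phases: e^{-i·(3)·4.8496}=-0.400107-0.916469i, e^{-i·(1)·1.45}=+0.120503-0.992713i ⇒ D=-0.115430+0.034551i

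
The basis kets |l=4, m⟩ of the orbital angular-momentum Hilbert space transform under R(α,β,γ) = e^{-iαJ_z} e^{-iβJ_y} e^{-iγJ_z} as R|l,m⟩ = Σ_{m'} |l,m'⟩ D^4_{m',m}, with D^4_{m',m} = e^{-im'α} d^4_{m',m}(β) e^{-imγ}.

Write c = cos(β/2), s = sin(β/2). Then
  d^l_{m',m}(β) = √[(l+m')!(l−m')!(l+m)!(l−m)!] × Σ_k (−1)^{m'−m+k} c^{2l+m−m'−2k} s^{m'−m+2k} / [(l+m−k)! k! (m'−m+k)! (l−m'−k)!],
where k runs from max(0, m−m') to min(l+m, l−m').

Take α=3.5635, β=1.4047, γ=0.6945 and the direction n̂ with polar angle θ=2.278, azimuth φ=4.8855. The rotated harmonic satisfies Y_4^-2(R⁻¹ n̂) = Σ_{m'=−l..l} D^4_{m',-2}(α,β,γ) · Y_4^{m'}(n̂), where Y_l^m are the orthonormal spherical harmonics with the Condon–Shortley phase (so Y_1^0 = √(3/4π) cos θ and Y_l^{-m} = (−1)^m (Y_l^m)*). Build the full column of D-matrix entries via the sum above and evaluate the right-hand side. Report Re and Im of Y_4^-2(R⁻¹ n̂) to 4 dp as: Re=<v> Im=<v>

Re=-0.3068 Im=0.0863

Need the full column D^4_{m',-2} for m'=−4..4 at α=3.5635, β=1.4047, γ=0.6945.
cos(β/2)=0.763326, sin(β/2)=0.646013
d^4_{-4,-2}: single k=2 term ⇒ +0.436840;  D = -0.435919+0.028359i
d^4_{-3,-2}: k∈[1..2] ⇒ +0.364986 -0.784261 = -0.419274;  D = -0.370555+0.196163i
d^4_{-2,-2}: k∈[0..2] ⇒ +0.115261 -0.990661 +0.886947 = +0.011547;  D = -0.007098+0.009108i
d^4_{-1,-2}: k∈[0..2] ⇒ -0.413856 +1.482113 -0.707706 = +0.360552;  D = +0.085743-0.350208i
d^4_{0,-2}: k∈[0..2] ⇒ +0.783186 -1.495879 +0.401782 = -0.310911;  D = -0.056212-0.305787i
d^4_{1,-2}: k∈[0..2] ⇒ -0.988075 +1.061559 -0.152068 = -0.078584;  D = +0.044612+0.064694i
d^4_{2,-2}: k∈[0..2] ⇒ +0.886947 -0.508218 +0.030334 = +0.409063;  D = +0.349762+0.212130i
d^4_{3,-2}: k∈[0..1] ⇒ -0.561724 +0.134111 = -0.427613;  D = +0.424368+0.052582i
d^4_{4,-2}: single k=0 term ⇒ +0.224103;  D = +0.214185-0.065934i
Y_4^{m'}(θ=2.278,φ=4.8855) and Σ D·Y over m':
  (-0.4359+0.0284i)·(+0.1137-0.0943i)  (-0.3706+0.1962i)·(+0.1773+0.3101i)  (-0.0071+0.0091i)·(-0.3555+0.1282i)  (+0.0857-0.3502i)·(+0.0018+0.0104i)  (-0.0562-0.3058i)·(-0.3625+0.0000i)  (+0.0446+0.0647i)·(-0.0018+0.0104i)  (+0.3498+0.2121i)·(-0.3555-0.1282i)  (+0.4244+0.0526i)·(-0.1773+0.3101i)  (+0.2142-0.0659i)·(+0.1137+0.0943i)
Y_4^-2(R⁻¹ n̂) = -0.306764+0.086259i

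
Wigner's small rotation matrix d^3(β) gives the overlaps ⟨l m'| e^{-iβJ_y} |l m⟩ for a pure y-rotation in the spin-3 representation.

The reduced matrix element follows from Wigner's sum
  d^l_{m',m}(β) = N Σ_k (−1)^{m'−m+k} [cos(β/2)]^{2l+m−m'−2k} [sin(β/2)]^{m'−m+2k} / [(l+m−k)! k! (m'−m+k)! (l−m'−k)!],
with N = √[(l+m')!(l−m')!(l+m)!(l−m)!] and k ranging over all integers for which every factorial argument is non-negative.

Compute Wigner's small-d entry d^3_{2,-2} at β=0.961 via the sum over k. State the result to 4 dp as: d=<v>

d=0.1697

d^3_{2,-2}(β=0.961) via Wigner's sum:
With c≡cos(β/2)=0.886764 and s≡sin(β/2)=0.462223, N=[120·1·1·120]^{1/2}=120.000000
The bounds max(0,m−m')=0 and min(l+m,l−m')=1 give 2 terms
  k=0: (−1)^4·120.0000/(24)·0.8868^2·0.4622^4 = +0.179470
  k=1: (−1)^5·120.0000/(120)·0.8868^0·0.4622^6 = -0.009752
d^3_{2,-2}(0.961) = +0.179470 -0.009752 = +0.169717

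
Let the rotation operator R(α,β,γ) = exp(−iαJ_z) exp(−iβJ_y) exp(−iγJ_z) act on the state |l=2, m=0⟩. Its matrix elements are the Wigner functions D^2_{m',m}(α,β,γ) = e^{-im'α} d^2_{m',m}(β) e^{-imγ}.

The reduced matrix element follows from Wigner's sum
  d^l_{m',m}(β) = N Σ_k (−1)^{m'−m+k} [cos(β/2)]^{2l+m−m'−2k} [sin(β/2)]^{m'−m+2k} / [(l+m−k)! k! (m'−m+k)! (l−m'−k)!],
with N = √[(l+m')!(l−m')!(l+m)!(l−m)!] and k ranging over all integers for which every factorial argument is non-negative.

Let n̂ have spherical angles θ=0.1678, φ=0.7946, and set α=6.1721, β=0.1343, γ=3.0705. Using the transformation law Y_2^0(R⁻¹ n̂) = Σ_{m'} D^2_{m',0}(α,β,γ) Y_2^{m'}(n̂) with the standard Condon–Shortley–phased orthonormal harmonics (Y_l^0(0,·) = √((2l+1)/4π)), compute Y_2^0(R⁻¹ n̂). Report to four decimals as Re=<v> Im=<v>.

Need the full column D^2_{m',0} for m'=−2..2 at α=6.1721, β=0.1343, γ=3.0705.
cos(β/2)=0.997746, sin(β/2)=0.067100
d^2_{-2,0}: single k=2 term ⇒ +0.010979;  D = +0.010709-0.002419i
d^2_{-1,0}: k∈[1..2] ⇒ +0.163251 -0.000738 = +0.162513;  D = +0.161511-0.018016i
d^2_{0,0}: k∈[0..2] ⇒ +0.991016 -0.017928 +0.000020 = +0.973108;  D = +0.973108+0.000000i
d^2_{1,0}: k∈[0..1] ⇒ -0.163251 +0.000738 = -0.162513;  D = -0.161511-0.018016i
d^2_{2,0}: single k=0 term ⇒ +0.010979;  D = +0.010709+0.002419i
Y_2^{m'}(θ=0.1678,φ=0.7946) and Σ D·Y over m':
  (+0.0107-0.0024i)·(-0.0002-0.0108i)  (+0.1615-0.0180i)·(+0.0891-0.0908i)  (+0.9731+0.0000i)·(+0.6044+0.0000i)  (-0.1615-0.0180i)·(-0.0891-0.0908i)  (+0.0107+0.0024i)·(-0.0002+0.0108i)
Y_2^0(R⁻¹ n̂) = +0.613599-0.000000i

Re=0.6136 Im=0.0000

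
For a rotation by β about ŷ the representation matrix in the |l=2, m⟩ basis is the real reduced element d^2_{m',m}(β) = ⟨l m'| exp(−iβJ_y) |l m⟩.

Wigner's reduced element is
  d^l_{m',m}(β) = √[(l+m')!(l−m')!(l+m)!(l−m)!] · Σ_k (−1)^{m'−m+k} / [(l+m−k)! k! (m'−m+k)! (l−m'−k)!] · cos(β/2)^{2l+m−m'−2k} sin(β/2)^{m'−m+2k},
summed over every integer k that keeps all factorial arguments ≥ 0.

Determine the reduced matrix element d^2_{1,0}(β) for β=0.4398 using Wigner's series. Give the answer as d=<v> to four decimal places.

d=-0.4718

d^2_{1,0}(β=0.4398) via Wigner's sum:
Half-angle: c=0.975919, s=0.218132. N=√(6·1·2·2)=4.898979
The bounds max(0,m−m')=0 and min(l+m,l−m')=1 give 2 terms
  k=0: (−1)^1·4.8990/(2)·0.9759^3·0.2181^1 = -0.496634
  k=1: (−1)^2·4.8990/(2)·0.9759^1·0.2181^3 = +0.024811
d^2_{1,0}(0.4398) = -0.496634 +0.024811 = -0.471823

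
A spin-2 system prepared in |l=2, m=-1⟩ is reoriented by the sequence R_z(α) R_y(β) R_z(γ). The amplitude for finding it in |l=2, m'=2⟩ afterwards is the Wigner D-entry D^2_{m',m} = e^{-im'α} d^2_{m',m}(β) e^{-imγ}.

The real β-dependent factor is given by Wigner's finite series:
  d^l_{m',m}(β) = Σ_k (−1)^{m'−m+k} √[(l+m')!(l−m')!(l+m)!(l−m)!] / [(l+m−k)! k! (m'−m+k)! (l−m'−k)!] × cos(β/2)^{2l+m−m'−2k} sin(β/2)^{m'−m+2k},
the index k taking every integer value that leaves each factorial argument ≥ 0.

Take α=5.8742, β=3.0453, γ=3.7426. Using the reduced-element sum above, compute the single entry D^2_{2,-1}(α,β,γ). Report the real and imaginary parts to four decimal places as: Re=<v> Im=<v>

D^2_{2,-1}(5.8742,3.0453,3.7426) = e^{-i·2·5.8742}·d^2_{2,-1}(3.0453)·e^{-i·-1·3.7426}. Compute d first:
Half-angle: c=0.048128, s=0.998841. N=√(24·1·1·6)=12.000000
k∈{0} keeps every argument non-negative
  k=0: (−1)^3·12.0000/(6)·0.0481^1·0.9988^3 = -0.095921
d^2_{2,-1}(3.0453) = -0.095921
D = (+0.683704+0.729760i)·(-0.095921)·(-0.824766-0.565474i) = +0.014507+0.094818i

Re=0.0145 Im=0.0948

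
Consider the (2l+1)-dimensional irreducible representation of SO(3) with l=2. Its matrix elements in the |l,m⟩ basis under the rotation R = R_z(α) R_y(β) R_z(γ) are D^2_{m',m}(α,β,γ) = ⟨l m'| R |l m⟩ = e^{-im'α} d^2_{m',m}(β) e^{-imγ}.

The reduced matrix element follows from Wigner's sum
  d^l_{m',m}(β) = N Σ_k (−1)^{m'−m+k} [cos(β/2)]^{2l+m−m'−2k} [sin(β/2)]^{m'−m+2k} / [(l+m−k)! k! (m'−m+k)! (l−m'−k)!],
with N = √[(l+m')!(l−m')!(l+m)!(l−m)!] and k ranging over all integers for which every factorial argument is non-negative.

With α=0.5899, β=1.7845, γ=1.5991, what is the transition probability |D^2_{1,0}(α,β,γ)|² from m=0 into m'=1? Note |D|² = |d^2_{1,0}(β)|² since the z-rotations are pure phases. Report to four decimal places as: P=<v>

P=0.0644

First d^2_{1,0}(β=1.7845), then the phase factors e^{-i(1)α} and e^{-i(0)γ}:
c=cos(1.7845/2)=0.627662, s=sin(1.7845/2)=0.778486; N=√[6·1·2·2]=4.898979
The bounds max(0,m−m')=0 and min(l+m,l−m')=1 give 2 terms
  k=0: (−1)^1·4.8990/(2)·0.6277^3·0.7785^1 = -0.471524
  k=1: (−1)^2·4.8990/(2)·0.6277^1·0.7785^3 = +0.725360
d^2_{1,0}(1.7845) = -0.471524 +0.725360 = +0.253836
|D^2_{1,0}|² = |d^2_{1,0}(β)|² = (+0.253836)² = 0.064433 (the z-rotation phases have unit modulus)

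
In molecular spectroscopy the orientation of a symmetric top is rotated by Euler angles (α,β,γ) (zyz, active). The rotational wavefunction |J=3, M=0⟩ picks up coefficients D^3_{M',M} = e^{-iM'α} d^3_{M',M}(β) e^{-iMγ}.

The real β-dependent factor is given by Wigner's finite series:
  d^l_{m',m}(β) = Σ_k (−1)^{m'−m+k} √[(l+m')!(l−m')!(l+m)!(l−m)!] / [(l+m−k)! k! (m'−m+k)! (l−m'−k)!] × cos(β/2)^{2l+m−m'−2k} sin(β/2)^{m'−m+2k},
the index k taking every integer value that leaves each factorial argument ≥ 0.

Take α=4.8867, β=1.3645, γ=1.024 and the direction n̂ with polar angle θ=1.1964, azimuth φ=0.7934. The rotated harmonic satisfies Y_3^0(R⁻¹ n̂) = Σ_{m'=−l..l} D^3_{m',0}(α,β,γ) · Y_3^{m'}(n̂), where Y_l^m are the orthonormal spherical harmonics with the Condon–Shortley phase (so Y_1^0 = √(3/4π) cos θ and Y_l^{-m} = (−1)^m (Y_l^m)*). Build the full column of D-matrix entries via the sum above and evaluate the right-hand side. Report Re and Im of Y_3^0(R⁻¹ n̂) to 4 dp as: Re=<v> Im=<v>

Need the full column D^3_{m',0} for m'=−3..3 at α=4.8867, β=1.3645, γ=1.024.
cos(β/2)=0.776156, sin(β/2)=0.630541
d^3_{-3,0}: single k=3 term ⇒ +0.524206;  D = -0.261801+0.454150i
d^3_{-2,0}: k∈[2..3] ⇒ +0.790284 -0.521569 = +0.268715;  D = -0.252550-0.091794i
d^3_{-1,0}: k∈[1..3] ⇒ +0.615246 -1.218145 +0.267982 = -0.334916;  D = -0.058084+0.329841i
d^3_{0,0}: k∈[0..3] ⇒ +0.218622 -1.298569 +0.857026 -0.062846 = -0.285768;  D = -0.285768+0.000000i
d^3_{1,0}: k∈[0..2] ⇒ -0.615246 +1.218145 -0.267982 = +0.334916;  D = +0.058084+0.329841i
d^3_{2,0}: k∈[0..1] ⇒ +0.790284 -0.521569 = +0.268715;  D = -0.252550+0.091794i
d^3_{3,0}: single k=0 term ⇒ -0.524206;  D = +0.261801+0.454150i
Y_3^{m'}(θ=1.1964,φ=0.7934) and Σ D·Y over m':
  (-0.2618+0.4542i)·(-0.2435-0.2321i)  (-0.2526-0.0918i)·(-0.0052-0.3237i)  (-0.0581+0.3298i)·(-0.0699+0.0710i)  (-0.2858+0.0000i)·(-0.3182+0.0000i)  (+0.0581+0.3298i)·(+0.0699+0.0710i)  (-0.2526+0.0918i)·(-0.0052+0.3237i)  (+0.2618+0.4542i)·(+0.2435-0.2321i)
Y_3^0(R⁻¹ n̂) = +0.333672+0.000000i

Re=0.3337 Im=0.0000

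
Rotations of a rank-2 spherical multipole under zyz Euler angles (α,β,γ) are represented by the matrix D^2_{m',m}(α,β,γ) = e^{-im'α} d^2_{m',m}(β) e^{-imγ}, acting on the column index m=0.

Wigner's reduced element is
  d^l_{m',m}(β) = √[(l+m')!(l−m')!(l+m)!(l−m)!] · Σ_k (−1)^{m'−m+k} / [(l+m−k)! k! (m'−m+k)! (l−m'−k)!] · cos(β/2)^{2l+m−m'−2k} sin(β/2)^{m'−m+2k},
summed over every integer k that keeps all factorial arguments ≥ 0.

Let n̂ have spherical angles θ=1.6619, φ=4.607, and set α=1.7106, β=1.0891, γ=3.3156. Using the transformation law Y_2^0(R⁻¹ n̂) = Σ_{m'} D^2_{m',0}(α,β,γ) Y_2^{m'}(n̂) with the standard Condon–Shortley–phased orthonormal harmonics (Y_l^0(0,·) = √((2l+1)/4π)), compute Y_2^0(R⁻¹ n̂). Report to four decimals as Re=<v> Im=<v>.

Need the full column D^2_{m',0} for m'=−2..2 at α=1.7106, β=1.0891, γ=3.3156.
cos(β/2)=0.855360, sin(β/2)=0.518033
d^2_{-2,0}: single k=2 term ⇒ +0.480938;  D = -0.462260-0.132728i
d^2_{-1,0}: k∈[1..2] ⇒ +0.794110 -0.291271 = +0.502839;  D = -0.070070+0.497933i
d^2_{0,0}: k∈[0..2] ⇒ +0.535299 -0.785369 +0.072016 = -0.178053;  D = -0.178053+0.000000i
d^2_{1,0}: k∈[0..1] ⇒ -0.794110 +0.291271 = -0.502839;  D = +0.070070+0.497933i
d^2_{2,0}: single k=0 term ⇒ +0.480938;  D = -0.462260+0.132728i
Y_2^{m'}(θ=1.6619,φ=4.607) and Σ D·Y over m':
  (-0.4623-0.1327i)·(-0.3746-0.0801i)  (-0.0701+0.4979i)·(+0.0074-0.0696i)  (-0.1781+0.0000i)·(-0.3076+0.0000i)  (+0.0701+0.4979i)·(-0.0074-0.0696i)  (-0.4623+0.1327i)·(-0.3746+0.0801i)
Y_2^0(R⁻¹ n̂) = +0.448096+0.000000i

Re=0.4481 Im=0.0000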